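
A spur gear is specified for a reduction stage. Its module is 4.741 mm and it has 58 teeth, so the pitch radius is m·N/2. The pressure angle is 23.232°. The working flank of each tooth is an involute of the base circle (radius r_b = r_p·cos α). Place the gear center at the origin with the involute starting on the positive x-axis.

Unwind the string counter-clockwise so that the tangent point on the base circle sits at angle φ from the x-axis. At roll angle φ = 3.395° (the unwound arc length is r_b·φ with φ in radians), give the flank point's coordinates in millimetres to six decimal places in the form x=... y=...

x=126.562327 y=0.008758

pitch radius r_p = m·N/2 = 4.741·58/2 = 137.489000
base radius r_b = r_p·cos α = 137.489000·cos 23.232° = 126.340729
roll angle φ = 3.395° = 0.05925393 rad
x = r_b·(cos φ + φ·sin φ) = 126.340729·(0.99824500 + 0.05925393·0.05921926) = 126.562327
y = r_b·(sin φ − φ·cos φ) = 126.340729·(0.05921926 − 0.05925393·0.99824500) = 0.008758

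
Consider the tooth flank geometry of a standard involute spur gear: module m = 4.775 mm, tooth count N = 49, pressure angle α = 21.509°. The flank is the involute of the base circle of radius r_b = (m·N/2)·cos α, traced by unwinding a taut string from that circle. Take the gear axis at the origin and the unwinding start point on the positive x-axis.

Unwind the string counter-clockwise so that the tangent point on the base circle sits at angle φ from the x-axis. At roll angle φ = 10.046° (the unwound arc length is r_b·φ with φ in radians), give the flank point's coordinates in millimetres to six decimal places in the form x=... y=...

pitch radius r_p = m·N/2 = 4.775·49/2 = 116.987500
base radius r_b = r_p·cos α = 116.987500·cos 21.509° = 108.840489
roll angle φ = 10.046° = 0.17533578 rad
x = r_b·(cos φ + φ·sin φ) = 108.840489·(0.98466802 + 0.17533578·0.17443878) = 110.500674
y = r_b·(sin φ − φ·cos φ) = 108.840489·(0.17443878 − 0.17533578·0.98466802) = 0.194960

x=110.500674 y=0.194960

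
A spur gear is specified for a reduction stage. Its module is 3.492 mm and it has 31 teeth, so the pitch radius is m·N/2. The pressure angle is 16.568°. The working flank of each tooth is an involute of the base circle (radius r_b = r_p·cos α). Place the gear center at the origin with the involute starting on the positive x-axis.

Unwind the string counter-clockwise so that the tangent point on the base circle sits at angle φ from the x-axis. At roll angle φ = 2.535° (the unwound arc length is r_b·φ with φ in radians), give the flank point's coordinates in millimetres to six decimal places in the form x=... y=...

pitch radius r_p = m·N/2 = 3.492·31/2 = 54.126000
base radius r_b = r_p·cos α = 54.126000·cos 16.568° = 51.878796
roll angle φ = 2.535° = 0.04424410 rad
x = r_b·(cos φ + φ·sin φ) = 51.878796·(0.99902139 + 0.04424410·0.04422966) = 51.929548
y = r_b·(sin φ − φ·cos φ) = 51.878796·(0.04422966 − 0.04424410·0.99902139) = 0.001497

x=51.929548 y=0.001497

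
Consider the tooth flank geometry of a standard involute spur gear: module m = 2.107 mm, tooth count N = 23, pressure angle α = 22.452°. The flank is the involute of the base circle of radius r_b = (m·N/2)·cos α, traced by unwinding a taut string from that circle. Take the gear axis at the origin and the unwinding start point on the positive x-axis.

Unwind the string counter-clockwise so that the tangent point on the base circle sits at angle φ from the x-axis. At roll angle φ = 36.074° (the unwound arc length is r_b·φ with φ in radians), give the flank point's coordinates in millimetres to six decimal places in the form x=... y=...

x=26.402099 y=1.790225

pitch radius r_p = m·N/2 = 2.107·23/2 = 24.230500
base radius r_b = r_p·cos α = 24.230500·cos 22.452° = 22.393823
roll angle φ = 36.074° = 0.62961007 rad
x = r_b·(cos φ + φ·sin φ) = 22.393823·(0.80825717 + 0.62961007·0.58882964) = 26.402099
y = r_b·(sin φ − φ·cos φ) = 22.393823·(0.58882964 − 0.62961007·0.80825717) = 1.790225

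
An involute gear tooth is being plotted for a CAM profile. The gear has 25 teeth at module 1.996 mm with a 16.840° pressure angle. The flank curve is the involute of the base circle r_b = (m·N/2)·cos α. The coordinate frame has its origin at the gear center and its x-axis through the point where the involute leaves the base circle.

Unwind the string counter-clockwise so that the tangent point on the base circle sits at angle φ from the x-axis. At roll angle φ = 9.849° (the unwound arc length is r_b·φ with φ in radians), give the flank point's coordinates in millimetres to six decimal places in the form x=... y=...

x=24.230292 y=0.040312

pitch radius r_p = m·N/2 = 1.996·25/2 = 24.950000
base radius r_b = r_p·cos α = 24.950000·cos 16.840° = 23.880081
roll angle φ = 9.849° = 0.17189748 rad
x = r_b·(cos φ + φ·sin φ) = 23.880081·(0.98526197 + 0.17189748·0.17105217) = 24.230292
y = r_b·(sin φ − φ·cos φ) = 23.880081·(0.17105217 − 0.17189748·0.98526197) = 0.040312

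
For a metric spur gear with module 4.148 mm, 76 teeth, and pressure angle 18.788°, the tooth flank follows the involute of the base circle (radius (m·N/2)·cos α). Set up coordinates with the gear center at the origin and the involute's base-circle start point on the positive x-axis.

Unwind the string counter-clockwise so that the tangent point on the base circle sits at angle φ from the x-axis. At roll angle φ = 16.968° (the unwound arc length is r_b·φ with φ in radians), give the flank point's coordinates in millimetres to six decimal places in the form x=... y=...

pitch radius r_p = m·N/2 = 4.148·76/2 = 157.624000
base radius r_b = r_p·cos α = 157.624000·cos 18.788° = 149.225279
roll angle φ = 16.968° = 0.29614747 rad
x = r_b·(cos φ + φ·sin φ) = 149.225279·(0.95646790 + 0.29614747·0.29183756) = 155.626275
y = r_b·(sin φ − φ·cos φ) = 149.225279·(0.29183756 − 0.29614747·0.95646790) = 1.280653

x=155.626275 y=1.280653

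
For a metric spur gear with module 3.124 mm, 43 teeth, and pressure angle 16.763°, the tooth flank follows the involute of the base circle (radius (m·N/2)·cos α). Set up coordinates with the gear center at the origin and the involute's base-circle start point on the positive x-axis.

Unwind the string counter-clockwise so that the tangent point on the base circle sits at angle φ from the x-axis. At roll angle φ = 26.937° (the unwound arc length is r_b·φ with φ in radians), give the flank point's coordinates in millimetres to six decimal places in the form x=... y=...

pitch radius r_p = m·N/2 = 3.124·43/2 = 67.166000
base radius r_b = r_p·cos α = 67.166000·cos 16.763° = 64.311844
roll angle φ = 26.937° = 0.47013934 rad
x = r_b·(cos φ + φ·sin φ) = 64.311844·(0.89150517 + 0.47013934·0.45301051) = 71.031354
y = r_b·(sin φ − φ·cos φ) = 64.311844·(0.45301051 − 0.47013934·0.89150517) = 2.178812

x=71.031354 y=2.178812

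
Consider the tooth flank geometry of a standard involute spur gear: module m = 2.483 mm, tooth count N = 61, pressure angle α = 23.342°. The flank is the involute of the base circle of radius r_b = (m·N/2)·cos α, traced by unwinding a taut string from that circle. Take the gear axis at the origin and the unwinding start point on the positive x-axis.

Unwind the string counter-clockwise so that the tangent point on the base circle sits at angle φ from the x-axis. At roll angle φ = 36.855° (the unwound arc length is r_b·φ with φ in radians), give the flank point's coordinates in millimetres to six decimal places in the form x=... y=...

pitch radius r_p = m·N/2 = 2.483·61/2 = 75.731500
base radius r_b = r_p·cos α = 75.731500·cos 23.342° = 69.533345
roll angle φ = 36.855° = 0.64324110 rad
x = r_b·(cos φ + φ·sin φ) = 69.533345·(0.80015598 + 0.64324110·0.59979197) = 82.464240
y = r_b·(sin φ − φ·cos φ) = 69.533345·(0.59979197 − 0.64324110·0.80015598) = 5.917201

x=82.464240 y=5.917201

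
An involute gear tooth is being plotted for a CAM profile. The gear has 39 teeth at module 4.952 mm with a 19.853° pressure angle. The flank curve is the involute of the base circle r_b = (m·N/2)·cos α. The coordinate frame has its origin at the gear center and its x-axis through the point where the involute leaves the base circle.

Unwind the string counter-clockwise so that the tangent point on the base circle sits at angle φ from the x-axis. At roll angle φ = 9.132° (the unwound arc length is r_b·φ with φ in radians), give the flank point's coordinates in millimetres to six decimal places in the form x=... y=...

pitch radius r_p = m·N/2 = 4.952·39/2 = 96.564000
base radius r_b = r_p·cos α = 96.564000·cos 19.853° = 90.824914
roll angle φ = 9.132° = 0.15938347 rad
x = r_b·(cos φ + φ·sin φ) = 90.824914·(0.98732532 + 0.15938347·0.15870952) = 91.971215
y = r_b·(sin φ − φ·cos φ) = 90.824914·(0.15870952 − 0.15938347·0.98732532) = 0.122267

x=91.971215 y=0.122267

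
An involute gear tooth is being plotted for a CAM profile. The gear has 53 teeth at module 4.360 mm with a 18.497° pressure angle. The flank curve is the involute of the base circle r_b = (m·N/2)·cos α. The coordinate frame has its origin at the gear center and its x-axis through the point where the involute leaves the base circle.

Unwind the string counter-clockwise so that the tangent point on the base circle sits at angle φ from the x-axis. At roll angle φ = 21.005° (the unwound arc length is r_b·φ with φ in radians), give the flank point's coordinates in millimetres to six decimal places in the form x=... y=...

x=116.688873 y=1.775527

pitch radius r_p = m·N/2 = 4.360·53/2 = 115.540000
base radius r_b = r_p·cos α = 115.540000·cos 18.497° = 109.571235
roll angle φ = 21.005° = 0.36660641 rad
x = r_b·(cos φ + φ·sin φ) = 109.571235·(0.93354915 + 0.36660641·0.35844942) = 116.688873
y = r_b·(sin φ − φ·cos φ) = 109.571235·(0.35844942 − 0.36660641·0.93354915) = 1.775527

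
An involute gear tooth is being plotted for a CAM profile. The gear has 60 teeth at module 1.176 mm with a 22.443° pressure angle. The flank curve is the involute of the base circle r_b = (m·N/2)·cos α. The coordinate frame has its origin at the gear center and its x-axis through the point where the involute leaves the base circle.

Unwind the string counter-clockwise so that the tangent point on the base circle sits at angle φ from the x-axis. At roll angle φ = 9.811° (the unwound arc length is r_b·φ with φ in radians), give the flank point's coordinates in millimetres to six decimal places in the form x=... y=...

x=33.082437 y=0.054413

pitch radius r_p = m·N/2 = 1.176·60/2 = 35.280000
base radius r_b = r_p·cos α = 35.280000·cos 22.443° = 32.607885
roll angle φ = 9.811° = 0.17123425 rad
x = r_b·(cos φ + φ·sin φ) = 32.607885·(0.98537520 + 0.17123425·0.17039868) = 33.082437
y = r_b·(sin φ − φ·cos φ) = 32.607885·(0.17039868 − 0.17123425·0.98537520) = 0.054413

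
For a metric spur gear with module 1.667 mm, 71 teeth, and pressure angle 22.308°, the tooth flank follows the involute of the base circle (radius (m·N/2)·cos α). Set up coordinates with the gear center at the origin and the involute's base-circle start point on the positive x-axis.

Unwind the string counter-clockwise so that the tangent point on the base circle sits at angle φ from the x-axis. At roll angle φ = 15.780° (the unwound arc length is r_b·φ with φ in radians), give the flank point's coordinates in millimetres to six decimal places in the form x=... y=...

x=56.786611 y=0.378367

pitch radius r_p = m·N/2 = 1.667·71/2 = 59.178500
base radius r_b = r_p·cos α = 59.178500·cos 22.308° = 54.749387
roll angle φ = 15.780° = 0.27541296 rad
x = r_b·(cos φ + φ·sin φ) = 54.749387·(0.96231298 + 0.27541296·0.27194435) = 56.786611
y = r_b·(sin φ − φ·cos φ) = 54.749387·(0.27194435 − 0.27541296·0.96231298) = 0.378367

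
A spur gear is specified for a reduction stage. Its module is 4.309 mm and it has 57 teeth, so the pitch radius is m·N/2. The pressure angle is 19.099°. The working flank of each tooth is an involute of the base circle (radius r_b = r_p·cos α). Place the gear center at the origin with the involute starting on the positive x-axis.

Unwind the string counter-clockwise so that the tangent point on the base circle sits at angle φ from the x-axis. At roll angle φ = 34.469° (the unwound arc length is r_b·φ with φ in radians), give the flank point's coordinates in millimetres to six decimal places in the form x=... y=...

x=135.184137 y=8.121366

pitch radius r_p = m·N/2 = 4.309·57/2 = 122.806500
base radius r_b = r_p·cos α = 122.806500·cos 19.099° = 116.046570
roll angle φ = 34.469° = 0.60159754 rad
x = r_b·(cos φ + φ·sin φ) = 116.046570·(0.82443252 + 0.60159754·0.56596026) = 135.184137
y = r_b·(sin φ − φ·cos φ) = 116.046570·(0.56596026 − 0.60159754·0.82443252) = 8.121366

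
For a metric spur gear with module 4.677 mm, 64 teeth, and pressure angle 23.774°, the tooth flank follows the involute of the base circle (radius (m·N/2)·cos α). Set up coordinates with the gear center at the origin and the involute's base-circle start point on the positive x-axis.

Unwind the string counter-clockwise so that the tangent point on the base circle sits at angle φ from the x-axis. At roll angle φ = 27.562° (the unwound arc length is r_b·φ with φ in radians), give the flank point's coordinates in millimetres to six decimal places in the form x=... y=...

x=151.906041 y=4.965533

pitch radius r_p = m·N/2 = 4.677·64/2 = 149.664000
base radius r_b = r_p·cos α = 149.664000·cos 23.774° = 136.963917
roll angle φ = 27.562° = 0.48104765 rad
x = r_b·(cos φ + φ·sin φ) = 136.963917·(0.88651065 + 0.48104765·0.46270818) = 151.906041
y = r_b·(sin φ − φ·cos φ) = 136.963917·(0.46270818 − 0.48104765·0.88651065) = 4.965533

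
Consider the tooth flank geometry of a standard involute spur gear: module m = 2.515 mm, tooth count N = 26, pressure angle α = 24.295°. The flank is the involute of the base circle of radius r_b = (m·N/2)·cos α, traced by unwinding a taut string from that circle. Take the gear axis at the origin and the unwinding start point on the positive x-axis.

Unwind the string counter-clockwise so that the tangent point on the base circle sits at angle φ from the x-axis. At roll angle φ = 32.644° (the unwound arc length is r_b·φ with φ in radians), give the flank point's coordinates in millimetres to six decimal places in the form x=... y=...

x=34.250627 y=1.778142

pitch radius r_p = m·N/2 = 2.515·26/2 = 32.695000
base radius r_b = r_p·cos α = 32.695000·cos 24.295° = 29.799504
roll angle φ = 32.644° = 0.56974528 rad
x = r_b·(cos φ + φ·sin φ) = 29.799504·(0.84203840 + 0.56974528·0.53941758) = 34.250627
y = r_b·(sin φ − φ·cos φ) = 29.799504·(0.53941758 − 0.56974528·0.84203840) = 1.778142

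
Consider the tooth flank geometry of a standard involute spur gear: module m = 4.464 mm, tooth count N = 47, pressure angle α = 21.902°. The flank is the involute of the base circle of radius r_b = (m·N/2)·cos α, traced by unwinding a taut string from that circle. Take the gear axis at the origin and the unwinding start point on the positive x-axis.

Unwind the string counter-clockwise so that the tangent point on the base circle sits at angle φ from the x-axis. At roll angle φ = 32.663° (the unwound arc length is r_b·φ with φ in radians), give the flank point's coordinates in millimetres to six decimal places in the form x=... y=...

pitch radius r_p = m·N/2 = 4.464·47/2 = 104.904000
base radius r_b = r_p·cos α = 104.904000·cos 21.902° = 97.332368
roll angle φ = 32.663° = 0.57007689 rad
x = r_b·(cos φ + φ·sin φ) = 97.332368·(0.84185948 + 0.57007689·0.53969678) = 111.886297
y = r_b·(sin φ − φ·cos φ) = 97.332368·(0.53969678 − 0.57007689·0.84185948) = 5.817765

x=111.886297 y=5.817765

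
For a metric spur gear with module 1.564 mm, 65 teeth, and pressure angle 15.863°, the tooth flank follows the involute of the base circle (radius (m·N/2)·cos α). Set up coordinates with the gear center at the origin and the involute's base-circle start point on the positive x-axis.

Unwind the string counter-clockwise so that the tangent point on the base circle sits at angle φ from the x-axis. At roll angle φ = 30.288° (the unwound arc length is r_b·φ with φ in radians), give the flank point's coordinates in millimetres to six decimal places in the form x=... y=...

pitch radius r_p = m·N/2 = 1.564·65/2 = 50.830000
base radius r_b = r_p·cos α = 50.830000·cos 15.863° = 48.894293
roll angle φ = 30.288° = 0.52862532 rad
x = r_b·(cos φ + φ·sin φ) = 48.894293·(0.86350120 + 0.52862532·0.50434678) = 55.256012
y = r_b·(sin φ − φ·cos φ) = 48.894293·(0.50434678 − 0.52862532·0.86350120) = 2.340970

x=55.256012 y=2.340970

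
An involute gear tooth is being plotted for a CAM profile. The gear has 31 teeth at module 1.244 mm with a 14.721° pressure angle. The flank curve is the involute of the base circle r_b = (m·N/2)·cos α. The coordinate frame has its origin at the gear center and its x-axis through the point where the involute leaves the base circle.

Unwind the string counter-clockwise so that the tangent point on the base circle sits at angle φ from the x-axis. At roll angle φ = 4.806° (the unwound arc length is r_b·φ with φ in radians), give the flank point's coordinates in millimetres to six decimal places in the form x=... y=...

pitch radius r_p = m·N/2 = 1.244·31/2 = 19.282000
base radius r_b = r_p·cos α = 19.282000·cos 14.721° = 18.649062
roll angle φ = 4.806° = 0.08388052 rad
x = r_b·(cos φ + φ·sin φ) = 18.649062·(0.99648409 + 0.08388052·0.08378220) = 18.714554
y = r_b·(sin φ − φ·cos φ) = 18.649062·(0.08378220 − 0.08388052·0.99648409) = 0.003666

x=18.714554 y=0.003666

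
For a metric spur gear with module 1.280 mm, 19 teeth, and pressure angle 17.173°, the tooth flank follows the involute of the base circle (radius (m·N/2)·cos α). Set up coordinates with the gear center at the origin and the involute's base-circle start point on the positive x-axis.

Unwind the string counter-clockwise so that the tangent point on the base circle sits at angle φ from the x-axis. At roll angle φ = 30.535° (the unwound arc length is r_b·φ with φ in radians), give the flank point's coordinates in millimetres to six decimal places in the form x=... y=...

x=13.152426 y=0.569700

pitch radius r_p = m·N/2 = 1.280·19/2 = 12.160000
base radius r_b = r_p·cos α = 12.160000·cos 17.173° = 11.617878
roll angle φ = 30.535° = 0.53293629 rad
x = r_b·(cos φ + φ·sin φ) = 11.617878·(0.86131896 + 0.53293629·0.50806461) = 13.152426
y = r_b·(sin φ − φ·cos φ) = 11.617878·(0.50806461 − 0.53293629·0.86131896) = 0.569700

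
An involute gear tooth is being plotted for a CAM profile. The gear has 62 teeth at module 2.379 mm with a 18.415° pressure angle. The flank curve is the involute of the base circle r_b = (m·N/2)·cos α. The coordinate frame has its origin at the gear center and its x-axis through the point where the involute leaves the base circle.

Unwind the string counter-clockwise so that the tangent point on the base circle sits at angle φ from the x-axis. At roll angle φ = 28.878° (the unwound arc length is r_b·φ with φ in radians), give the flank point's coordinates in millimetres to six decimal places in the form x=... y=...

x=78.303684 y=2.911167

pitch radius r_p = m·N/2 = 2.379·62/2 = 73.749000
base radius r_b = r_p·cos α = 73.749000·cos 18.415° = 69.972560
roll angle φ = 28.878° = 0.50401618 rad
x = r_b·(cos φ + φ·sin φ) = 69.972560·(0.87565003 + 0.50401618·0.48294619) = 78.303684
y = r_b·(sin φ − φ·cos φ) = 69.972560·(0.48294619 − 0.50401618·0.87565003) = 2.911167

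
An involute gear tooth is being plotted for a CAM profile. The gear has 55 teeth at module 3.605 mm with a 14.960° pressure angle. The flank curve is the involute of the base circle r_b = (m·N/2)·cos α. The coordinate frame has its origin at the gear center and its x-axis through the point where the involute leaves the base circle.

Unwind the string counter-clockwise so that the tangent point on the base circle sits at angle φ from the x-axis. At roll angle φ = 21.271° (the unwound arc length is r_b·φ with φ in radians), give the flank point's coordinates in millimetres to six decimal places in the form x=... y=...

x=102.151970 y=1.611165

pitch radius r_p = m·N/2 = 3.605·55/2 = 99.137500
base radius r_b = r_p·cos α = 99.137500·cos 14.960° = 95.777361
roll angle φ = 21.271° = 0.37124899 rad
x = r_b·(cos φ + φ·sin φ) = 95.777361·(0.93187497 + 0.37124899·0.36277961) = 102.151970
y = r_b·(sin φ − φ·cos φ) = 95.777361·(0.36277961 − 0.37124899·0.93187497) = 1.611165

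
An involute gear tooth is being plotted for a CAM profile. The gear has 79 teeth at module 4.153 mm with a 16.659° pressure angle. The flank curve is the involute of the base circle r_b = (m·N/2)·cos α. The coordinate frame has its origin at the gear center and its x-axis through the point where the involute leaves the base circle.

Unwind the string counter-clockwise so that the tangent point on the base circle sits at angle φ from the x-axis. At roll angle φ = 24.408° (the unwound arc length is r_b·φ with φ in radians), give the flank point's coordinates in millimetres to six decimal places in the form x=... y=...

x=170.777990 y=3.976882

pitch radius r_p = m·N/2 = 4.153·79/2 = 164.043500
base radius r_b = r_p·cos α = 164.043500·cos 16.659° = 157.158247
roll angle φ = 24.408° = 0.42599996 rad
x = r_b·(cos φ + φ·sin φ) = 157.158247·(0.91062597 + 0.42599996·0.41323158) = 170.777990
y = r_b·(sin φ − φ·cos φ) = 157.158247·(0.41323158 − 0.42599996·0.91062597) = 3.976882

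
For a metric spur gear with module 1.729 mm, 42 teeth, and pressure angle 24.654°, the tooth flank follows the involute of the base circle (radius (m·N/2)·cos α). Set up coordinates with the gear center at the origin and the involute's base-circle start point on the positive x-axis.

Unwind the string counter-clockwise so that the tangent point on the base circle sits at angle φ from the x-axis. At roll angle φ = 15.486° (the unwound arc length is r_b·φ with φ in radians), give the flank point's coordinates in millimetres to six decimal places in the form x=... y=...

x=34.182602 y=0.215604

pitch radius r_p = m·N/2 = 1.729·42/2 = 36.309000
base radius r_b = r_p·cos α = 36.309000·cos 24.654° = 32.999194
roll angle φ = 15.486° = 0.27028169 rad
x = r_b·(cos φ + φ·sin φ) = 32.999194·(0.96369572 + 0.27028169·0.26700291) = 34.182602
y = r_b·(sin φ − φ·cos φ) = 32.999194·(0.26700291 − 0.27028169·0.96369572) = 0.215604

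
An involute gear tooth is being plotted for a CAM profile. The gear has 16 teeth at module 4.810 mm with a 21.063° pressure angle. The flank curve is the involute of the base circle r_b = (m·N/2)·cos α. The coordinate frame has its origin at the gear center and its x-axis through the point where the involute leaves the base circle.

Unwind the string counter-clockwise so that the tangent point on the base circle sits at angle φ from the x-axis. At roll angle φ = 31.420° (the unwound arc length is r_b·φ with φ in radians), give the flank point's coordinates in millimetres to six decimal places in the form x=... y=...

pitch radius r_p = m·N/2 = 4.810·16/2 = 38.480000
base radius r_b = r_p·cos α = 38.480000·cos 21.063° = 35.908990
roll angle φ = 31.420° = 0.54838245 rad
x = r_b·(cos φ + φ·sin φ) = 35.908990·(0.85336888 + 0.54838245·0.52130755) = 40.909130
y = r_b·(sin φ − φ·cos φ) = 35.908990·(0.52130755 − 0.54838245·0.85336888) = 1.915207

x=40.909130 y=1.915207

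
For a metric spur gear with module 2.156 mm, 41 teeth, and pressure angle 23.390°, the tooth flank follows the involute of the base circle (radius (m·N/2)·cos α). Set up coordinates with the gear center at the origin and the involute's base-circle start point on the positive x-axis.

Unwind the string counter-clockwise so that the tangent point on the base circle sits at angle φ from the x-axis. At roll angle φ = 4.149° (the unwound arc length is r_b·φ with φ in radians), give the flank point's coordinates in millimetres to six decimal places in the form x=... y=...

pitch radius r_p = m·N/2 = 2.156·41/2 = 44.198000
base radius r_b = r_p·cos α = 44.198000·cos 23.390° = 40.565982
roll angle φ = 4.149° = 0.07241371 rad
x = r_b·(cos φ + φ·sin φ) = 40.565982·(0.99737927 + 0.07241371·0.07235044) = 40.672201
y = r_b·(sin φ − φ·cos φ) = 40.565982·(0.07235044 − 0.07241371·0.99737927) = 0.005132

x=40.672201 y=0.005132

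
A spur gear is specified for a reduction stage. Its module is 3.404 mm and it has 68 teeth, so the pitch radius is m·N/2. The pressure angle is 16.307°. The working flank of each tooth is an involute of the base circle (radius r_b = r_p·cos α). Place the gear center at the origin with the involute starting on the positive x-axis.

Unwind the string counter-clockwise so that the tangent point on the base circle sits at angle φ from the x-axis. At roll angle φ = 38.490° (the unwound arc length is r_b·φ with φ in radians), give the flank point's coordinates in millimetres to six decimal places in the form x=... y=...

x=133.386729 y=10.726636

pitch radius r_p = m·N/2 = 3.404·68/2 = 115.736000
base radius r_b = r_p·cos α = 115.736000·cos 16.307° = 111.080056
roll angle φ = 38.490° = 0.67177723 rad
x = r_b·(cos φ + φ·sin φ) = 111.080056·(0.78271679 + 0.67177723·0.62237804) = 133.386729
y = r_b·(sin φ − φ·cos φ) = 111.080056·(0.62237804 − 0.67177723·0.78271679) = 10.726636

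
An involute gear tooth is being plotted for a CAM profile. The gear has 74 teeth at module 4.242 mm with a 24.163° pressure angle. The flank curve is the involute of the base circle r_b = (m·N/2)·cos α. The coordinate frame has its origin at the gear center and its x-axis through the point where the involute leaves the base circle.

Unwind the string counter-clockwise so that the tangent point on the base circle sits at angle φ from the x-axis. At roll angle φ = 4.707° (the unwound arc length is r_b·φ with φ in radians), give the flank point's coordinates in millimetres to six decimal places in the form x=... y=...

x=143.684845 y=0.026448

pitch radius r_p = m·N/2 = 4.242·74/2 = 156.954000
base radius r_b = r_p·cos α = 156.954000·cos 24.163° = 143.202419
roll angle φ = 4.707° = 0.08215265 rad
x = r_b·(cos φ + φ·sin φ) = 143.202419·(0.99662737 + 0.08215265·0.08206027) = 143.684845
y = r_b·(sin φ − φ·cos φ) = 143.202419·(0.08206027 − 0.08215265·0.99662737) = 0.026448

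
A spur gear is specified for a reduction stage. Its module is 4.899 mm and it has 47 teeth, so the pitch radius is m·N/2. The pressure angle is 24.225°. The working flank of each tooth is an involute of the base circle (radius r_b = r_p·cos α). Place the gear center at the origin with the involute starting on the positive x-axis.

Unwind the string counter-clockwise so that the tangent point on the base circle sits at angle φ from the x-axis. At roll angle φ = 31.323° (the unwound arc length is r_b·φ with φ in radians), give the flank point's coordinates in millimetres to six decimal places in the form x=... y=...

x=119.524616 y=5.548906

pitch radius r_p = m·N/2 = 4.899·47/2 = 115.126500
base radius r_b = r_p·cos α = 115.126500·cos 24.225° = 104.988595
roll angle φ = 31.323° = 0.54668948 rad
x = r_b·(cos φ + φ·sin φ) = 104.988595·(0.85425021 + 0.54668948·0.51986207) = 119.524616
y = r_b·(sin φ − φ·cos φ) = 104.988595·(0.51986207 − 0.54668948·0.85425021) = 5.548906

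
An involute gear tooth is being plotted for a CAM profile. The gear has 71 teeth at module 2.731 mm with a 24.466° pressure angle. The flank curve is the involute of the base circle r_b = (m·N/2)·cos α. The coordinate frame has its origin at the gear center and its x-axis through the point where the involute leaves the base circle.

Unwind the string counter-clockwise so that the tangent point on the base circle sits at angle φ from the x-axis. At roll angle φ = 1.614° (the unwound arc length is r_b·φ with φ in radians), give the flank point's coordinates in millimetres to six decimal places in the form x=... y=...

pitch radius r_p = m·N/2 = 2.731·71/2 = 96.950500
base radius r_b = r_p·cos α = 96.950500·cos 24.466° = 88.245043
roll angle φ = 1.614° = 0.02816961 rad
x = r_b·(cos φ + φ·sin φ) = 88.245043·(0.99960326 + 0.02816961·0.02816589) = 88.280048
y = r_b·(sin φ − φ·cos φ) = 88.245043·(0.02816589 − 0.02816961·0.99960326) = 0.000657

x=88.280048 y=0.000657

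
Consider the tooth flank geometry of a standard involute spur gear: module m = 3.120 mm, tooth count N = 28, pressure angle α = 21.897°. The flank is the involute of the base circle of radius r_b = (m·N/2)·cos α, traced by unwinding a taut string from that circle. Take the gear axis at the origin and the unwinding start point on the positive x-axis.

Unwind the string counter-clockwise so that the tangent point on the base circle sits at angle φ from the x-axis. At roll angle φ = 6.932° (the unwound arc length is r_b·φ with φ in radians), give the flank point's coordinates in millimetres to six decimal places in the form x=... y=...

x=40.824279 y=0.023890

pitch radius r_p = m·N/2 = 3.120·28/2 = 43.680000
base radius r_b = r_p·cos α = 43.680000·cos 21.897° = 40.528741
roll angle φ = 6.932° = 0.12098622 rad
x = r_b·(cos φ + φ·sin φ) = 40.528741·(0.99269009 + 0.12098622·0.12069128) = 40.824279
y = r_b·(sin φ − φ·cos φ) = 40.528741·(0.12069128 − 0.12098622·0.99269009) = 0.023890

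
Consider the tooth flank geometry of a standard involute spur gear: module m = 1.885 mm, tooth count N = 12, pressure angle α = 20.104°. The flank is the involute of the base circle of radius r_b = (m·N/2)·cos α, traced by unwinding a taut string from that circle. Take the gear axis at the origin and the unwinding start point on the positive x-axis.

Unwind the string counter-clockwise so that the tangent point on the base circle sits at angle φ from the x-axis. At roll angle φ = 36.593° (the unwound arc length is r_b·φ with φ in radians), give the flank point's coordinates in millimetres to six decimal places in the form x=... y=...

x=12.571066 y=0.885210

pitch radius r_p = m·N/2 = 1.885·12/2 = 11.310000
base radius r_b = r_p·cos α = 11.310000·cos 20.104° = 10.620885
roll angle φ = 36.593° = 0.63866833 rad
x = r_b·(cos φ + φ·sin φ) = 10.620885·(0.80289031 + 0.63866833·0.59612679) = 12.571066
y = r_b·(sin φ − φ·cos φ) = 10.620885·(0.59612679 − 0.63866833·0.80289031) = 0.885210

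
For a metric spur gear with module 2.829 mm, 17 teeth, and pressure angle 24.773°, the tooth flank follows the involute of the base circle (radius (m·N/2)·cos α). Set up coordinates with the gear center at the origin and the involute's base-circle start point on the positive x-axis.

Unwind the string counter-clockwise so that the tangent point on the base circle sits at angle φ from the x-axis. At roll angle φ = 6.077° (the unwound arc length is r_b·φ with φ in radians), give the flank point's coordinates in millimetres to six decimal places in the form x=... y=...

pitch radius r_p = m·N/2 = 2.829·17/2 = 24.046500
base radius r_b = r_p·cos α = 24.046500·cos 24.773° = 21.833622
roll angle φ = 6.077° = 0.10606366 rad
x = r_b·(cos φ + φ·sin φ) = 21.833622·(0.99438052 + 0.10606366·0.10586491) = 21.956085
y = r_b·(sin φ − φ·cos φ) = 21.833622·(0.10586491 − 0.10606366·0.99438052) = 0.008674

x=21.956085 y=0.008674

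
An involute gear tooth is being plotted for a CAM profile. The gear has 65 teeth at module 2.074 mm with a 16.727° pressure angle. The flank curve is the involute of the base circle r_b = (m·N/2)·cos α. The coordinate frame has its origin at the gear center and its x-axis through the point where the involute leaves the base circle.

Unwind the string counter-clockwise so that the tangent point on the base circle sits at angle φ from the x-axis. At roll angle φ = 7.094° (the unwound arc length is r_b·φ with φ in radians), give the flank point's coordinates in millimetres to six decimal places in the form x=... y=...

x=65.045788 y=0.040779

pitch radius r_p = m·N/2 = 2.074·65/2 = 67.405000
base radius r_b = r_p·cos α = 67.405000·cos 16.727° = 64.552890
roll angle φ = 7.094° = 0.12381366 rad
x = r_b·(cos φ + φ·sin φ) = 64.552890·(0.99234488 + 0.12381366·0.12349756) = 65.045788
y = r_b·(sin φ − φ·cos φ) = 64.552890·(0.12349756 − 0.12381366·0.99234488) = 0.040779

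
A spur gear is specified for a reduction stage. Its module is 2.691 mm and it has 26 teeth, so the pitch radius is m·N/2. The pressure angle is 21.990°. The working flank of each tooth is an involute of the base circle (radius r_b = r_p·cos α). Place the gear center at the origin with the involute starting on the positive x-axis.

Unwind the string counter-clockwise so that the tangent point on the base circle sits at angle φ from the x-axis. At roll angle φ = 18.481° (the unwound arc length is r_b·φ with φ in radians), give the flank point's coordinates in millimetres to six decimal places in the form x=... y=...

pitch radius r_p = m·N/2 = 2.691·26/2 = 34.983000
base radius r_b = r_p·cos α = 34.983000·cos 21.990° = 32.437960
roll angle φ = 18.481° = 0.32255430 rad
x = r_b·(cos φ + φ·sin φ) = 32.437960·(0.94842883 + 0.32255430·0.31699016) = 34.081765
y = r_b·(sin φ − φ·cos φ) = 32.437960·(0.31699016 − 0.32255430·0.94842883) = 0.359100

x=34.081765 y=0.359100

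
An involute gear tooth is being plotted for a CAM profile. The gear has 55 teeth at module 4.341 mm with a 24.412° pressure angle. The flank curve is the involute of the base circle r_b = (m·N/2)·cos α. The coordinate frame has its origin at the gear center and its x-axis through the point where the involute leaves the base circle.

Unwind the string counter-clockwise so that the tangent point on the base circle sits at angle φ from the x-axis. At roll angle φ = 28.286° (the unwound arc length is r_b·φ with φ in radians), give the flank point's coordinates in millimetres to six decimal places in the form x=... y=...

pitch radius r_p = m·N/2 = 4.341·55/2 = 119.377500
base radius r_b = r_p·cos α = 119.377500·cos 24.412° = 108.704808
roll angle φ = 28.286° = 0.49368383 rad
x = r_b·(cos φ + φ·sin φ) = 108.704808·(0.88059317 + 0.49368383·0.47387305) = 121.155491
y = r_b·(sin φ − φ·cos φ) = 108.704808·(0.47387305 − 0.49368383·0.88059317) = 4.254537

x=121.155491 y=4.254537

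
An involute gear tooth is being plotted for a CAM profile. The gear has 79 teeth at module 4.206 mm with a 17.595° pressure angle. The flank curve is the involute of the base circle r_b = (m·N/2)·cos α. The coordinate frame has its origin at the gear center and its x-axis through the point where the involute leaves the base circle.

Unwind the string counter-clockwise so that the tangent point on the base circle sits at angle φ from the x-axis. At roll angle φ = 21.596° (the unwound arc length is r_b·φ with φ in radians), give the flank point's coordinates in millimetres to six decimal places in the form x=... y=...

x=169.217619 y=2.786804

pitch radius r_p = m·N/2 = 4.206·79/2 = 166.137000
base radius r_b = r_p·cos α = 166.137000·cos 17.595° = 158.364621
roll angle φ = 21.596° = 0.37692131 rad
x = r_b·(cos φ + φ·sin φ) = 158.364621·(0.92980218 + 0.37692131·0.36805964) = 169.217619
y = r_b·(sin φ − φ·cos φ) = 158.364621·(0.36805964 − 0.37692131·0.92980218) = 2.786804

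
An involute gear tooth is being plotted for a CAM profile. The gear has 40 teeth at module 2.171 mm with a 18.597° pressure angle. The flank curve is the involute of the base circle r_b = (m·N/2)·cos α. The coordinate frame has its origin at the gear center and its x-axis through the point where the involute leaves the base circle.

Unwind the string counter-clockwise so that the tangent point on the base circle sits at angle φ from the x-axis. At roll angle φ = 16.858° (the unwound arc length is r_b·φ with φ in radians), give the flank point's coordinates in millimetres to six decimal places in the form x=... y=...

pitch radius r_p = m·N/2 = 2.171·40/2 = 43.420000
base radius r_b = r_p·cos α = 43.420000·cos 18.597° = 41.152829
roll angle φ = 16.858° = 0.29422761 rad
x = r_b·(cos φ + φ·sin φ) = 41.152829·(0.95702642 + 0.29422761·0.29000073) = 42.895761
y = r_b·(sin φ − φ·cos φ) = 41.152829·(0.29000073 − 0.29422761·0.95702642) = 0.346389

x=42.895761 y=0.346389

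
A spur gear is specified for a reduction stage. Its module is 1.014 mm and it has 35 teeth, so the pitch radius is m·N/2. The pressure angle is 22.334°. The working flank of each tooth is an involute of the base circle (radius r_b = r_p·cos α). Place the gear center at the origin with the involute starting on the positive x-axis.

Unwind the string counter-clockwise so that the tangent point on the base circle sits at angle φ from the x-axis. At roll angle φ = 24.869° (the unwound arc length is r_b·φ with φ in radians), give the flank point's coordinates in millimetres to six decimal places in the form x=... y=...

x=17.887935 y=0.439028

pitch radius r_p = m·N/2 = 1.014·35/2 = 17.745000
base radius r_b = r_p·cos α = 17.745000·cos 22.334° = 16.413848
roll angle φ = 24.869° = 0.43404593 rad
x = r_b·(cos φ + φ·sin φ) = 16.413848·(0.90727168 + 0.43404593·0.42054499) = 17.887935
y = r_b·(sin φ − φ·cos φ) = 16.413848·(0.42054499 − 0.43404593·0.90727168) = 0.439028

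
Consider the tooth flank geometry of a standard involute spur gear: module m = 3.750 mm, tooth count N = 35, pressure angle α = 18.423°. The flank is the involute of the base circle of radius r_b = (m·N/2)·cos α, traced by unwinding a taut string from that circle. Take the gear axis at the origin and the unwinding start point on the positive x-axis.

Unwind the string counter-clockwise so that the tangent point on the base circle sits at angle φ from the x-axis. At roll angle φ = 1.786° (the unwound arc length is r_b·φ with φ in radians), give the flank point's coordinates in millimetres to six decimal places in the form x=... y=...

x=62.291909 y=0.000629

pitch radius r_p = m·N/2 = 3.750·35/2 = 65.625000
base radius r_b = r_p·cos α = 65.625000·cos 18.423° = 62.261668
roll angle φ = 1.786° = 0.03117158 rad
x = r_b·(cos φ + φ·sin φ) = 62.261668·(0.99951421 + 0.03117158·0.03116653) = 62.291909
y = r_b·(sin φ − φ·cos φ) = 62.261668·(0.03116653 − 0.03117158·0.99951421) = 0.000629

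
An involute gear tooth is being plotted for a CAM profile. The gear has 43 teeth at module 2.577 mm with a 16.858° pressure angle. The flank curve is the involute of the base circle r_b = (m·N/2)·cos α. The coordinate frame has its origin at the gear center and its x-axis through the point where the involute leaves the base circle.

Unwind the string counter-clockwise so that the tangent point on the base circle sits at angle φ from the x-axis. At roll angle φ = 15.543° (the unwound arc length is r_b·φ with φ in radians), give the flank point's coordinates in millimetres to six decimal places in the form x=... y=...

x=54.939842 y=0.350262

pitch radius r_p = m·N/2 = 2.577·43/2 = 55.405500
base radius r_b = r_p·cos α = 55.405500·cos 16.858° = 53.024527
roll angle φ = 15.543° = 0.27127653 rad
x = r_b·(cos φ + φ·sin φ) = 53.024527·(0.96342962 + 0.27127653·0.26796150) = 54.939842
y = r_b·(sin φ − φ·cos φ) = 53.024527·(0.26796150 − 0.27127653·0.96342962) = 0.350262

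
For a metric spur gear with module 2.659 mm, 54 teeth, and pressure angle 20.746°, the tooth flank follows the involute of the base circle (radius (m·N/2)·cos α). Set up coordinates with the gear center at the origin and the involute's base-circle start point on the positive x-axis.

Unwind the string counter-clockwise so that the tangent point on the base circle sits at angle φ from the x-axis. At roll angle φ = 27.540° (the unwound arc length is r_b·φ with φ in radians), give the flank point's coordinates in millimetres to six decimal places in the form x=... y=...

x=74.451383 y=2.428306

pitch radius r_p = m·N/2 = 2.659·54/2 = 71.793000
base radius r_b = r_p·cos α = 71.793000·cos 20.746° = 67.137938
roll angle φ = 27.540° = 0.48066368 rad
x = r_b·(cos φ + φ·sin φ) = 67.137938·(0.88668826 + 0.48066368·0.46236775) = 74.451383
y = r_b·(sin φ − φ·cos φ) = 67.137938·(0.46236775 − 0.48066368·0.88668826) = 2.428306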